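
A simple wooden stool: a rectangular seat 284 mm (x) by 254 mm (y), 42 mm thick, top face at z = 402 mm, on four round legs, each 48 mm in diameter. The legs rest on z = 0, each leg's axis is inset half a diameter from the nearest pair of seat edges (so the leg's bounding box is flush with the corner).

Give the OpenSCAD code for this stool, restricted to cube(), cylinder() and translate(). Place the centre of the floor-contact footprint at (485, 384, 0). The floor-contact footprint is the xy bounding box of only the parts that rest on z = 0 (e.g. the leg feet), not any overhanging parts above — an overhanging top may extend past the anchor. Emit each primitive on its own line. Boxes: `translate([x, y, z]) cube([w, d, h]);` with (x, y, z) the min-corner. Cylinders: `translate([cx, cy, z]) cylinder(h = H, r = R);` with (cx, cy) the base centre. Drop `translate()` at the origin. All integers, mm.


// leg_h = 402 - 42 = 360
translate([343, 257, 360]) cube([284, 254, 42]);
translate([367, 281, 0]) cylinder(h = 360, r = 24);
translate([603, 281, 0]) cylinder(h = 360, r = 24);
translate([367, 487, 0]) cylinder(h = 360, r = 24);
translate([603, 487, 0]) cylinder(h = 360, r = 24);


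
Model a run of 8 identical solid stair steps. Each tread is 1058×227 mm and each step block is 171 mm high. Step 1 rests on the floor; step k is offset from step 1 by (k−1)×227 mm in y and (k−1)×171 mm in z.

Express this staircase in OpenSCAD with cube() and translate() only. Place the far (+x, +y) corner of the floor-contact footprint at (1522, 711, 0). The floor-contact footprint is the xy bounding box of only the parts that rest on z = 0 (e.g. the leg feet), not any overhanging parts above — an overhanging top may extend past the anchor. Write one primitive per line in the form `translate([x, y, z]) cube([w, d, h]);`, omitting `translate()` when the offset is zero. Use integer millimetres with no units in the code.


translate([464, 484, 0]) cube([1058, 227, 171]);
translate([464, 711, 171]) cube([1058, 227, 171]);
translate([464, 938, 342]) cube([1058, 227, 171]);
translate([464, 1165, 513]) cube([1058, 227, 171]);
translate([464, 1392, 684]) cube([1058, 227, 171]);
translate([464, 1619, 855]) cube([1058, 227, 171]);
translate([464, 1846, 1026]) cube([1058, 227, 171]);
translate([464, 2073, 1197]) cube([1058, 227, 171]);


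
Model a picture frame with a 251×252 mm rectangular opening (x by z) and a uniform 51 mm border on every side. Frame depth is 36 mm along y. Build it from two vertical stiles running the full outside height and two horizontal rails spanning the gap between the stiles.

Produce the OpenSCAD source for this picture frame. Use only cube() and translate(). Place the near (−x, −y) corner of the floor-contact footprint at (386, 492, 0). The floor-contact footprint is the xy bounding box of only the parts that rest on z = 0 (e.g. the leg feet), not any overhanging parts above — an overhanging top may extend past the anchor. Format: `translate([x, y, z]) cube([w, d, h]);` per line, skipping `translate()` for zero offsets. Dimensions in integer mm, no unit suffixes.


translate([386, 492, 0]) cube([51, 36, 354]);
translate([688, 492, 0]) cube([51, 36, 354]);
translate([437, 492, 0]) cube([251, 36, 51]);
translate([437, 492, 303]) cube([251, 36, 51]);


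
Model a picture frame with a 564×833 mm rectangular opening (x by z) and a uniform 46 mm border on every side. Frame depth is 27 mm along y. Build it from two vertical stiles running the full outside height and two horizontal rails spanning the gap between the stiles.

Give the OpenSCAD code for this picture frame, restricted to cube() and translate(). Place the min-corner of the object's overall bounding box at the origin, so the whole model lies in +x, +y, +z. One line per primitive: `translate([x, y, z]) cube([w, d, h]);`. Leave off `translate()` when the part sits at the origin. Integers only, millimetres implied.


cube([46, 27, 925]);
translate([610, 0, 0]) cube([46, 27, 925]);
translate([46, 0, 0]) cube([564, 27, 46]);
translate([46, 0, 879]) cube([564, 27, 46]);


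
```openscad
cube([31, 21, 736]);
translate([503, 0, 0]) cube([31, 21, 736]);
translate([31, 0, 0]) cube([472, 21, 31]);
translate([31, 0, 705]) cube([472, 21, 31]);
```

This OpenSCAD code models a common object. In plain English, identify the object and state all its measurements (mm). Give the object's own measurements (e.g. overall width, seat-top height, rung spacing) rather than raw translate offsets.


A rectangular picture frame lying in the x–z plane (depth along y). The opening is 472 mm wide (x) by 674 mm tall (z), surrounded by a border 31 mm wide on all four sides. The frame is 21 mm deep and is made of two full-height vertical stiles with two horizontal rails fitted between them.


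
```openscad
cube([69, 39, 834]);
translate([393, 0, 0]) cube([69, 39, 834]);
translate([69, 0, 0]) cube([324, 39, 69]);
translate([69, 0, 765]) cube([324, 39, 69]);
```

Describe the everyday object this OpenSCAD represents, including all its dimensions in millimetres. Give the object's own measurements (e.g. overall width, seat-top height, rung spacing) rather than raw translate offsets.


A rectangular picture frame lying in the x–z plane (depth along y). The opening is 324 mm wide (x) by 696 mm tall (z), surrounded by a border 69 mm wide on all four sides. The frame is 39 mm deep and is made of two full-height vertical stiles with two horizontal rails fitted between them.


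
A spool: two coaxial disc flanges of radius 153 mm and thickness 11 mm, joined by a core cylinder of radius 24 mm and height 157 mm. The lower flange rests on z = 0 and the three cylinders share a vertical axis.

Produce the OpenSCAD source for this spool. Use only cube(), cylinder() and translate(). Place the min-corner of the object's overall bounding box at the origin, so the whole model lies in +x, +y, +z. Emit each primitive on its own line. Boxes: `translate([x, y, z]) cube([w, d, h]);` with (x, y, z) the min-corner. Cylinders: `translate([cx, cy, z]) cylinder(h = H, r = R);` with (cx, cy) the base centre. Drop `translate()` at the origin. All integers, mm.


translate([153, 153, 0]) cylinder(h = 11, r = 153);
translate([153, 153, 11]) cylinder(h = 157, r = 24);
translate([153, 153, 168]) cylinder(h = 11, r = 153);


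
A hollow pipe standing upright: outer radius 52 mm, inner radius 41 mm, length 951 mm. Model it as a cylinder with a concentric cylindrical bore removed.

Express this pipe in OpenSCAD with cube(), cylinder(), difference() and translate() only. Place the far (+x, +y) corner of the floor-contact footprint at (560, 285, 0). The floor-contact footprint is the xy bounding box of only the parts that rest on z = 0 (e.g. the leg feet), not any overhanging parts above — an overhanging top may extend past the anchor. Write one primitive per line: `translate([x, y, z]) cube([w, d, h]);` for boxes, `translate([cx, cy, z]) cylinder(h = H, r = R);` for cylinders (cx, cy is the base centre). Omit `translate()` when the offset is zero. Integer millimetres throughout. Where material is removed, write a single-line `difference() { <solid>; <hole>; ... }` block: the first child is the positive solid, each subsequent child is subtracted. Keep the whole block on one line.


difference() { translate([508, 233, 0]) cylinder(h = 951, r = 52); translate([508, 233, 0]) cylinder(h = 951, r = 41); }


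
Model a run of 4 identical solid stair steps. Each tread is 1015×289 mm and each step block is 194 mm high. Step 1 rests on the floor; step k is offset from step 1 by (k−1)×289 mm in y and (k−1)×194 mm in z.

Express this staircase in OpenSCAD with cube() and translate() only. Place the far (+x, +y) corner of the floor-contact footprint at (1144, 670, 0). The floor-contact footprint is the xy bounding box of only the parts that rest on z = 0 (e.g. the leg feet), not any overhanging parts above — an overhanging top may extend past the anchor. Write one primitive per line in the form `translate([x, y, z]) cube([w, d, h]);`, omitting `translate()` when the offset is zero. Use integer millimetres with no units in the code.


translate([129, 381, 0]) cube([1015, 289, 194]);
translate([129, 670, 194]) cube([1015, 289, 194]);
translate([129, 959, 388]) cube([1015, 289, 194]);
translate([129, 1248, 582]) cube([1015, 289, 194]);


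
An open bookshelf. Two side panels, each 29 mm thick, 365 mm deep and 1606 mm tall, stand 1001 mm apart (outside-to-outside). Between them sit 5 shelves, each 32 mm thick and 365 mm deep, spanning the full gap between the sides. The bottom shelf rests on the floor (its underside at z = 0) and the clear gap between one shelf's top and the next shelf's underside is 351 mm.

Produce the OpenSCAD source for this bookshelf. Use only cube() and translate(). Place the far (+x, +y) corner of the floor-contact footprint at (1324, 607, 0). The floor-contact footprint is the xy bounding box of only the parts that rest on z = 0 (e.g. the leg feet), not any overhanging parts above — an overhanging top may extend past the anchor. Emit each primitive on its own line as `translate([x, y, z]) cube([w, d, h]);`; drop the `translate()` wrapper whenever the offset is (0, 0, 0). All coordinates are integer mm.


translate([323, 242, 0]) cube([29, 365, 1606]);
translate([1295, 242, 0]) cube([29, 365, 1606]);
translate([352, 242, 0]) cube([943, 365, 32]);
translate([352, 242, 383]) cube([943, 365, 32]);
translate([352, 242, 766]) cube([943, 365, 32]);
translate([352, 242, 1149]) cube([943, 365, 32]);
translate([352, 242, 1532]) cube([943, 365, 32]);


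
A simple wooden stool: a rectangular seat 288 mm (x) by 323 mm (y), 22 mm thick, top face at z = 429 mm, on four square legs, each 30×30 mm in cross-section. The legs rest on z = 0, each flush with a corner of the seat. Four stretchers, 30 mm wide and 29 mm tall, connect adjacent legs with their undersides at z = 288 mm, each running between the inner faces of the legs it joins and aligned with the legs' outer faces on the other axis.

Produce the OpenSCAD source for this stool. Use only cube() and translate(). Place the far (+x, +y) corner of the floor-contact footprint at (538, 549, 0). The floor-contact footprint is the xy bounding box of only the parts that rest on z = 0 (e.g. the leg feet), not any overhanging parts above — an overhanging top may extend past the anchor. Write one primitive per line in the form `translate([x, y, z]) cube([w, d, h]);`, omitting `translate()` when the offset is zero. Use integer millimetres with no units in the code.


translate([250, 226, 407]) cube([288, 323, 22]);
translate([250, 226, 0]) cube([30, 30, 407]);
translate([508, 226, 0]) cube([30, 30, 407]);
translate([250, 519, 0]) cube([30, 30, 407]);
translate([508, 519, 0]) cube([30, 30, 407]);
translate([280, 226, 288]) cube([228, 30, 29]);
translate([280, 519, 288]) cube([228, 30, 29]);
translate([250, 256, 288]) cube([30, 263, 29]);
translate([508, 256, 288]) cube([30, 263, 29]);


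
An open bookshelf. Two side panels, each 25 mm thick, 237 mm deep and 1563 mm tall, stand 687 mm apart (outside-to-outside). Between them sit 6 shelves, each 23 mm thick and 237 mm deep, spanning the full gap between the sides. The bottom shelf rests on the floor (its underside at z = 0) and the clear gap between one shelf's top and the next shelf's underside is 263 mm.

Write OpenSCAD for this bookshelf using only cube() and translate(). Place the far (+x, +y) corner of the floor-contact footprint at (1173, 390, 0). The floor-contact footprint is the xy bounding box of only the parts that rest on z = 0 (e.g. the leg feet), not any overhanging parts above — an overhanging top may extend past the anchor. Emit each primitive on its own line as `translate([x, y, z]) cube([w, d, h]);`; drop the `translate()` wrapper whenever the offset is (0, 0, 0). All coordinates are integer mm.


translate([486, 153, 0]) cube([25, 237, 1563]);
translate([1148, 153, 0]) cube([25, 237, 1563]);
translate([511, 153, 0]) cube([637, 237, 23]);
translate([511, 153, 286]) cube([637, 237, 23]);
translate([511, 153, 572]) cube([637, 237, 23]);
translate([511, 153, 858]) cube([637, 237, 23]);
translate([511, 153, 1144]) cube([637, 237, 23]);
translate([511, 153, 1430]) cube([637, 237, 23]);


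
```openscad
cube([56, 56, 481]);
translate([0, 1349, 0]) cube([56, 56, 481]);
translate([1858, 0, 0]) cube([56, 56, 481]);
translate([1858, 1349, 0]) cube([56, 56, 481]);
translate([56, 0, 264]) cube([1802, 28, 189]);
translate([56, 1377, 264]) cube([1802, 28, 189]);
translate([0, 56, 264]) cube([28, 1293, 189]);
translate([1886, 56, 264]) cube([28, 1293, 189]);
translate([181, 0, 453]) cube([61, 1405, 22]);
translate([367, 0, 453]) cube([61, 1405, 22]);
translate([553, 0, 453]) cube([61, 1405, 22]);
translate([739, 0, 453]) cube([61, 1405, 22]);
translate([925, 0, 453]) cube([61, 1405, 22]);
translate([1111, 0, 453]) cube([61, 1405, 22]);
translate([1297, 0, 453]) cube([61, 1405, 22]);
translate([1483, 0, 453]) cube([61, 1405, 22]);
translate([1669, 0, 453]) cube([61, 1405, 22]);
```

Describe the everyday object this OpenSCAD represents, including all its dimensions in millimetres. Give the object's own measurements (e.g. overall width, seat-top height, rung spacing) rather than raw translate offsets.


A bed frame 1914 mm long (x) by 1405 mm wide (y). Four 56×56 mm corner posts, 481 mm tall, at the corners of the footprint. Four rails of 28 mm thickness and 189 mm height run between adjacent posts with their undersides at z = 264 mm, their outer faces flush with the outside of the frame (the two x-running rails run between the posts' inner faces; the two y-running rails run between the posts' inner faces). 9 slats, each 61 mm wide (x) and 22 mm thick, lie across the top of the two x-running rails, running the full 1405 mm width of the frame in y; along x they sit between the end posts with a 125 mm gap after the −x posts and between neighbouring slats, leaving 128 mm before the +x posts.


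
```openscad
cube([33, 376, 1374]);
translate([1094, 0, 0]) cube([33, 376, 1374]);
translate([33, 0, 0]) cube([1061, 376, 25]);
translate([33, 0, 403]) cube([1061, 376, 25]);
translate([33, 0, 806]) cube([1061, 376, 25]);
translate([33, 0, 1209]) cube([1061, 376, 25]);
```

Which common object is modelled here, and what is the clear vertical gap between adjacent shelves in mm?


A bookshelf. The clear shelf gap is 378 mm.

Two tall side panels with 4 horizontal boards between them — a bookshelf. The first two shelf undersides are at z = 0 and z = 403; with shelf thickness 25, the clear gap is 403 − 0 − 25 = 378 mm.


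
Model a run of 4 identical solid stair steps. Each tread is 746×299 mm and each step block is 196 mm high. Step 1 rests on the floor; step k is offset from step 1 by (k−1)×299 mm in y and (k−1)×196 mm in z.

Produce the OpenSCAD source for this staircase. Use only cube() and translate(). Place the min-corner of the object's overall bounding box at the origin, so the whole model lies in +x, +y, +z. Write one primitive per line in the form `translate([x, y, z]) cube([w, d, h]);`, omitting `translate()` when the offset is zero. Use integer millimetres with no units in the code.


cube([746, 299, 196]);
translate([0, 299, 196]) cube([746, 299, 196]);
translate([0, 598, 392]) cube([746, 299, 196]);
translate([0, 897, 588]) cube([746, 299, 196]);


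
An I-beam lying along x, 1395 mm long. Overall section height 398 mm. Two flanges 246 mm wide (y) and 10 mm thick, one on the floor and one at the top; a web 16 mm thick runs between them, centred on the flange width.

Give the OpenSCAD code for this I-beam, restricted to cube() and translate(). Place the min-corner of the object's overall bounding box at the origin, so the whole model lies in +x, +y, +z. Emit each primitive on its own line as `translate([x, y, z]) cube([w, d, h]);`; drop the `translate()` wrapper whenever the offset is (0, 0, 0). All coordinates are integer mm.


cube([1395, 246, 10]);
translate([0, 115, 10]) cube([1395, 16, 378]);
translate([0, 0, 388]) cube([1395, 246, 10]);


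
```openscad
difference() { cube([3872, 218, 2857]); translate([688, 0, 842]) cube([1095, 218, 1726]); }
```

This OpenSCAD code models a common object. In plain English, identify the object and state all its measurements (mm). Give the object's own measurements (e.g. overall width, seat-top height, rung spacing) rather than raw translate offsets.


A wall 3872 mm long (x), 218 mm thick (y), 2857 mm tall, with a rectangular window opening cut through it. The opening is 1095 mm wide and 1726 mm tall; its sill is at z = 842 mm and its near (−x) edge is 688 mm from the wall's −x end. The opening passes through the full wall thickness.


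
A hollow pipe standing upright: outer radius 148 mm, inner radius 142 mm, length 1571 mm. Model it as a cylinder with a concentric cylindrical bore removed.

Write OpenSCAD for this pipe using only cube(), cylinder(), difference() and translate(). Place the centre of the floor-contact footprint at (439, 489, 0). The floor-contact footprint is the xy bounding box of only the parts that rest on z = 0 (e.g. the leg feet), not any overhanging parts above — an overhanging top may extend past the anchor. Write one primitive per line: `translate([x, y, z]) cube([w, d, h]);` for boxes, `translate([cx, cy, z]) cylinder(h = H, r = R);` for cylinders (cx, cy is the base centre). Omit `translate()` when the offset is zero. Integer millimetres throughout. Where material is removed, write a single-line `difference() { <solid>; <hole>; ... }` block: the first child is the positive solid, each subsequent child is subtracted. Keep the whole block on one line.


difference() { translate([439, 489, 0]) cylinder(h = 1571, r = 148); translate([439, 489, 0]) cylinder(h = 1571, r = 142); }


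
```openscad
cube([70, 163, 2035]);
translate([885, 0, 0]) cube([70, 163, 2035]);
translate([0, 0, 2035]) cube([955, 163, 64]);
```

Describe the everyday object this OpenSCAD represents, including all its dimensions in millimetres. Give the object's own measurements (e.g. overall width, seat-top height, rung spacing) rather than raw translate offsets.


A door frame. The clear opening is 815 mm wide and 2035 mm high. Two 70 mm wide jambs, 163 mm deep, stand either side of the opening from the floor to the top of the opening. A 64 mm thick head sits across the top of both jambs, spanning the full outside width of the frame.


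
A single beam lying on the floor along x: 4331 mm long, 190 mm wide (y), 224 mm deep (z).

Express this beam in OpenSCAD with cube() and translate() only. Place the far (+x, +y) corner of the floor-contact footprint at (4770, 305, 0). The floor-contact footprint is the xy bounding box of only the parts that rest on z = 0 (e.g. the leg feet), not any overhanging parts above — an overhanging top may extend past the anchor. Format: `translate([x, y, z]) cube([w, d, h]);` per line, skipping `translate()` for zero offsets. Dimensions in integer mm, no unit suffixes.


translate([439, 115, 0]) cube([4331, 190, 224]);


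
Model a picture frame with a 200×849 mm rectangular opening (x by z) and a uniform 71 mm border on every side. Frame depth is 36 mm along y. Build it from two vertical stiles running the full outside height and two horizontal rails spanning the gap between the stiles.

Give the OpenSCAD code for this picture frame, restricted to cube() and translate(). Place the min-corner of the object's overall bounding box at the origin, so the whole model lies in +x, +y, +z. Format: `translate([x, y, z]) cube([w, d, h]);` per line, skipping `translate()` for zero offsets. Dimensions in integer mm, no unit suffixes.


cube([71, 36, 991]);
translate([271, 0, 0]) cube([71, 36, 991]);
translate([71, 0, 0]) cube([200, 36, 71]);
translate([71, 0, 920]) cube([200, 36, 71]);


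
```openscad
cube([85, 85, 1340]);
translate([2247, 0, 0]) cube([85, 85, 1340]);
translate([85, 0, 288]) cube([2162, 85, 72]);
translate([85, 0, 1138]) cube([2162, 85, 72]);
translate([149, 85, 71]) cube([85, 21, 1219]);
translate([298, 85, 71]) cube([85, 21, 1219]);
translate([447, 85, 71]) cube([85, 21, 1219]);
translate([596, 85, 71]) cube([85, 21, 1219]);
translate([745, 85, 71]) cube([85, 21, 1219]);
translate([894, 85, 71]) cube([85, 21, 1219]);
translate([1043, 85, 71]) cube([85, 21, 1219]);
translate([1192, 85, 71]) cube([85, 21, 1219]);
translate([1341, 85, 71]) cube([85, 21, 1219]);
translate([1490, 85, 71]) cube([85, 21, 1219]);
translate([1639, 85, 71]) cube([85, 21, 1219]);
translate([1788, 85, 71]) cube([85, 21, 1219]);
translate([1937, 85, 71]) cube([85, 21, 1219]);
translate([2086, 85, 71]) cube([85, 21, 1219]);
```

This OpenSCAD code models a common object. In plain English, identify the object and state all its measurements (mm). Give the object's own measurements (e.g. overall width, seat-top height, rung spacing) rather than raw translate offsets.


A fence section. Two 85×85 mm posts, 1340 mm tall, stand on the floor with a clear span of 2162 mm between their inner faces. Two horizontal rails of 85×72 mm section span the gap between the posts with their undersides at z = 288 mm and z = 1138 mm, flush with the posts' −y face. 14 pickets, each 85 mm wide, 21 mm thick and 1219 mm tall, are fixed to the +y face of the rails with their bottoms at z = 71 mm, spaced across the span with a 64 mm gap after the −x post and between neighbouring pickets, with 76 mm left before the +x post.


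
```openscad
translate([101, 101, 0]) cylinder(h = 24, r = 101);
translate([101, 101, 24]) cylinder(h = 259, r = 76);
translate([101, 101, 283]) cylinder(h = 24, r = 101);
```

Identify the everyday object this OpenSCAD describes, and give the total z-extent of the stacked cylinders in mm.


A spool. The overall height is 307 mm.

Three coaxial cylinders, large–small–large — a spool. Two 24 mm flanges and a 259 mm core give 24 + 259 + 24 = 307 mm.


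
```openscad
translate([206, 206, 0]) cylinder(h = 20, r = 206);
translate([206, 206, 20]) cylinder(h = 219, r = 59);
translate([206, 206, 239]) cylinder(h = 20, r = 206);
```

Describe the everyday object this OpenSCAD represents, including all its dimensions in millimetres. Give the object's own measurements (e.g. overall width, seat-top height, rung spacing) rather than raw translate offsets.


A spool: two coaxial disc flanges of radius 206 mm and thickness 20 mm, joined by a core cylinder of radius 59 mm and height 219 mm. The lower flange rests on z = 0 and the three cylinders share a vertical axis.


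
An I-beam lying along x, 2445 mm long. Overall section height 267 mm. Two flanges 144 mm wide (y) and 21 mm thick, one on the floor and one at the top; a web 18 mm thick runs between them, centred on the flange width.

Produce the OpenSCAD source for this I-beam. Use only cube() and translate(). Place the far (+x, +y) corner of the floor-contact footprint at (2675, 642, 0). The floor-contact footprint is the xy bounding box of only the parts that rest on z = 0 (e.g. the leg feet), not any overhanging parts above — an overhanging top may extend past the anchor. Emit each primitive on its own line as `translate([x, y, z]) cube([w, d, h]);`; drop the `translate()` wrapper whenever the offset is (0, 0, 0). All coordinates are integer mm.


translate([230, 498, 0]) cube([2445, 144, 21]);
translate([230, 561, 21]) cube([2445, 18, 225]);
translate([230, 498, 246]) cube([2445, 144, 21]);


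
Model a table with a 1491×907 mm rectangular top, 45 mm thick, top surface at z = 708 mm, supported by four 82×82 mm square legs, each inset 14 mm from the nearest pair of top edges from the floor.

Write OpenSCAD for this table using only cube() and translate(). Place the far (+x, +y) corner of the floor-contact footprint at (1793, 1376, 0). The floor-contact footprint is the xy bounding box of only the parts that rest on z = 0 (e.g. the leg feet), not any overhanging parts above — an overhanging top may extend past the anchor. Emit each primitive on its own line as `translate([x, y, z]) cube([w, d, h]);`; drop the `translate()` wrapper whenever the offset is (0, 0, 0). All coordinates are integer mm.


translate([316, 483, 663]) cube([1491, 907, 45]);
translate([330, 497, 0]) cube([82, 82, 663]);
translate([1711, 497, 0]) cube([82, 82, 663]);
translate([330, 1294, 0]) cube([82, 82, 663]);
translate([1711, 1294, 0]) cube([82, 82, 663]);


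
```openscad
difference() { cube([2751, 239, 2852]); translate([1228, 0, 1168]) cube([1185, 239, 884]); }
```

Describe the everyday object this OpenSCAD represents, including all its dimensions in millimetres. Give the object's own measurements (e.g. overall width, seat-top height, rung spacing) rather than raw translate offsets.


A wall 2751 mm long (x), 239 mm thick (y), 2852 mm tall, with a rectangular window opening cut through it. The opening is 1185 mm wide and 884 mm tall; its sill is at z = 1168 mm and its near (−x) edge is 1228 mm from the wall's −x end. The opening passes through the full wall thickness.


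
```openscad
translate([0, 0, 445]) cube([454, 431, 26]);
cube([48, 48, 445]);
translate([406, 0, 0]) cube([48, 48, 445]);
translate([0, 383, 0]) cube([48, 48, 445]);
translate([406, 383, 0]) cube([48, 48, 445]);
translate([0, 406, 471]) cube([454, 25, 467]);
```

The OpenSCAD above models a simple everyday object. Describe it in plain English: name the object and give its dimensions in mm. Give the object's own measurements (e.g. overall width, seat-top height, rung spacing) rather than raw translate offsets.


A chair. The seat is a 454×431×26 mm slab with its top at z = 471 mm, on four 48×48 mm corner legs (flush with the seat edges, standing on z = 0). A flat backrest 25 mm thick, 467 mm tall, spans the full seat width and rises from the seat top along its +y edge, rear face flush with the rear of the seat.


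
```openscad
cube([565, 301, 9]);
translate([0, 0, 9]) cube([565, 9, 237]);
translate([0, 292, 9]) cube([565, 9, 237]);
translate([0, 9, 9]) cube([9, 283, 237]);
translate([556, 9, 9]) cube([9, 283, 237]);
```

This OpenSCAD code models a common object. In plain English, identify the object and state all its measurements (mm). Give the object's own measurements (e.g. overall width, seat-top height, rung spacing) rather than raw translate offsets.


An open-topped rectangular box: outside dimensions 565×301×246 mm, with a uniform wall and base thickness of 9 mm. The base is a full 565×301 slab on the floor; four walls sit on top of the base. The front and back walls (the −y and +y sides) span the full width; the two side walls fit between them.


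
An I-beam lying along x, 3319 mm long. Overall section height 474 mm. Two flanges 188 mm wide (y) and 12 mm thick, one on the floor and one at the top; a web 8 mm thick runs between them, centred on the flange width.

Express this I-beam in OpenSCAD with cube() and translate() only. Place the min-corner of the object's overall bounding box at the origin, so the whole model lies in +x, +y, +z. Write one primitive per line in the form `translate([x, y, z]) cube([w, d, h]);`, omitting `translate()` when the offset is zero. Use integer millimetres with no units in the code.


cube([3319, 188, 12]);
translate([0, 90, 12]) cube([3319, 8, 450]);
translate([0, 0, 462]) cube([3319, 188, 12]);


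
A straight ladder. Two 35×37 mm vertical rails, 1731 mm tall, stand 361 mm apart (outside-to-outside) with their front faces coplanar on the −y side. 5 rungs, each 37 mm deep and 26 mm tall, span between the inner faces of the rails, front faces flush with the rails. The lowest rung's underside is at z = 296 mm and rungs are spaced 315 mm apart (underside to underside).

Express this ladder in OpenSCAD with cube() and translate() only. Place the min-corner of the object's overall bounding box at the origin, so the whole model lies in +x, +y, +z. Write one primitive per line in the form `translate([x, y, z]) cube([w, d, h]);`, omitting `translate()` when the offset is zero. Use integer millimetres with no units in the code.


cube([35, 37, 1731]);
translate([326, 0, 0]) cube([35, 37, 1731]);
translate([35, 0, 296]) cube([291, 37, 26]);
translate([35, 0, 611]) cube([291, 37, 26]);
translate([35, 0, 926]) cube([291, 37, 26]);
translate([35, 0, 1241]) cube([291, 37, 26]);
translate([35, 0, 1556]) cube([291, 37, 26]);


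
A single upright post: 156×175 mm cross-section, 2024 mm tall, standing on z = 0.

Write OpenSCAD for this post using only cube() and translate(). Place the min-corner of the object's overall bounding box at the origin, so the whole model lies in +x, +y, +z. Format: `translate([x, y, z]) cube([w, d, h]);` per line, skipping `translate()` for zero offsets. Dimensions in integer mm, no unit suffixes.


cube([156, 175, 2024]);


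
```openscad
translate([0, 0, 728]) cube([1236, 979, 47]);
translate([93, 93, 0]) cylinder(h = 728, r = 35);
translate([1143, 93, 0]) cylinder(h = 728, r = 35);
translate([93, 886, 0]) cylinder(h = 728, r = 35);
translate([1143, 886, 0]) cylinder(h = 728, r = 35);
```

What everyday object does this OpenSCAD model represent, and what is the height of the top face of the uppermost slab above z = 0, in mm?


A table. The table height is 775 mm.

A 1236×979×47 slab sits at z = 728 on four Ø70 mm round legs — a table. The top surface is at 728 + 47 = 775 mm.


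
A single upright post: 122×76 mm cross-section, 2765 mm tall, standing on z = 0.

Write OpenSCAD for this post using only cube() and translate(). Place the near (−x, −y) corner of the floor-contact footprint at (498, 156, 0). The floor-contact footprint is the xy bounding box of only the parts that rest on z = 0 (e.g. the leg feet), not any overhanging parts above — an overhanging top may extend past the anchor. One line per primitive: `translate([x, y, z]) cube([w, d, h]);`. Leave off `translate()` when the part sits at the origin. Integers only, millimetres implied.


translate([498, 156, 0]) cube([122, 76, 2765]);


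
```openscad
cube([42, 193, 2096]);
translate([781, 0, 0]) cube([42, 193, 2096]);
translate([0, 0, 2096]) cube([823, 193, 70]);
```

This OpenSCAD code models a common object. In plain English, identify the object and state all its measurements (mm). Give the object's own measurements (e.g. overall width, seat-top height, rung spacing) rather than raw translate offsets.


A door frame. The clear opening is 739 mm wide and 2096 mm high. Two 42 mm wide jambs, 193 mm deep, stand either side of the opening from the floor to the top of the opening. A 70 mm thick head sits across the top of both jambs, spanning the full outside width of the frame.


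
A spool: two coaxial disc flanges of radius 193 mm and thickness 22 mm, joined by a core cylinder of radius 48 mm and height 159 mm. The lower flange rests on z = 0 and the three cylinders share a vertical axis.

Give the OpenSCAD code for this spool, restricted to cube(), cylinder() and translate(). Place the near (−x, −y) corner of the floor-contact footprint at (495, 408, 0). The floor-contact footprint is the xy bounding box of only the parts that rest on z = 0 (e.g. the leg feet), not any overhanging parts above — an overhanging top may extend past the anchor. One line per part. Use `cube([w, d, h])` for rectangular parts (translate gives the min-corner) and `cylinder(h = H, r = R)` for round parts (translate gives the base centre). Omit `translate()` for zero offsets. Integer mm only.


translate([688, 601, 0]) cylinder(h = 22, r = 193);
translate([688, 601, 22]) cylinder(h = 159, r = 48);
translate([688, 601, 181]) cylinder(h = 22, r = 193);


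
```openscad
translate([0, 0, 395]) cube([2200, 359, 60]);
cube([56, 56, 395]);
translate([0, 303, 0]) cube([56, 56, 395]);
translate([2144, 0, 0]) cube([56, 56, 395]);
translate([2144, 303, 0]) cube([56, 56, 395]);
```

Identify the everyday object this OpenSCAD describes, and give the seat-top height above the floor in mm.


A bench. The seat-top height is 455 mm.

A long slab on four corner posts — a bench. The slab sits at z = 395 with thickness 60, so the top is 395 + 60 = 455 mm.


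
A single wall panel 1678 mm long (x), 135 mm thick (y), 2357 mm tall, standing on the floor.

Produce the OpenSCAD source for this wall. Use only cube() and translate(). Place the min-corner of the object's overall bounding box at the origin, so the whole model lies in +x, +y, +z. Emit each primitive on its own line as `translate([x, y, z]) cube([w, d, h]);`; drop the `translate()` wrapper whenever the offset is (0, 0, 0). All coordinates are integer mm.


cube([1678, 135, 2357]);


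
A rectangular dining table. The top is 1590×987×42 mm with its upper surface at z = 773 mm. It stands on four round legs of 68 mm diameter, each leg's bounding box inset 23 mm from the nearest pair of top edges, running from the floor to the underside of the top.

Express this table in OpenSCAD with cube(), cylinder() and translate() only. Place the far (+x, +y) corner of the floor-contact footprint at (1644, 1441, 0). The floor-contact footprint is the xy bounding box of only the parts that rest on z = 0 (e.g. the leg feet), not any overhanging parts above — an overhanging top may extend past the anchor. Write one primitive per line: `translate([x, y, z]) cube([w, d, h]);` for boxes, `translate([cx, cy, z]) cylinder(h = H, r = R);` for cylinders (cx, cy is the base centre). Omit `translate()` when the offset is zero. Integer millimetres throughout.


// leg_h = 773 - 42 = 731
translate([77, 477, 731]) cube([1590, 987, 42]);
translate([134, 534, 0]) cylinder(h = 731, r = 34);
translate([1610, 534, 0]) cylinder(h = 731, r = 34);
translate([134, 1407, 0]) cylinder(h = 731, r = 34);
translate([1610, 1407, 0]) cylinder(h = 731, r = 34);


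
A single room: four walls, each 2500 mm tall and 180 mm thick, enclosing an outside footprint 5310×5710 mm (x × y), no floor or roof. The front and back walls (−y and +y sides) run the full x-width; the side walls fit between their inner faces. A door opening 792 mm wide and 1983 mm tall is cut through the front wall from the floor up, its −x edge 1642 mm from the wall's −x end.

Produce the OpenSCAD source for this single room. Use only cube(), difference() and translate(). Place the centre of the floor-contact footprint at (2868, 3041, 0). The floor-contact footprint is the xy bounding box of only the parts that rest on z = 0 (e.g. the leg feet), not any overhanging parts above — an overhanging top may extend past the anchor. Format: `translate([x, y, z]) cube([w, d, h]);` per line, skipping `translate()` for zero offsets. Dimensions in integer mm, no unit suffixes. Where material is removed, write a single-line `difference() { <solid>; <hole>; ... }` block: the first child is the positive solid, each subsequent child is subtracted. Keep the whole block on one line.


difference() { translate([213, 186, 0]) cube([5310, 180, 2500]); translate([1855, 186, 0]) cube([792, 180, 1983]); }
translate([213, 5716, 0]) cube([5310, 180, 2500]);
translate([213, 366, 0]) cube([180, 5350, 2500]);
translate([5343, 366, 0]) cube([180, 5350, 2500]);


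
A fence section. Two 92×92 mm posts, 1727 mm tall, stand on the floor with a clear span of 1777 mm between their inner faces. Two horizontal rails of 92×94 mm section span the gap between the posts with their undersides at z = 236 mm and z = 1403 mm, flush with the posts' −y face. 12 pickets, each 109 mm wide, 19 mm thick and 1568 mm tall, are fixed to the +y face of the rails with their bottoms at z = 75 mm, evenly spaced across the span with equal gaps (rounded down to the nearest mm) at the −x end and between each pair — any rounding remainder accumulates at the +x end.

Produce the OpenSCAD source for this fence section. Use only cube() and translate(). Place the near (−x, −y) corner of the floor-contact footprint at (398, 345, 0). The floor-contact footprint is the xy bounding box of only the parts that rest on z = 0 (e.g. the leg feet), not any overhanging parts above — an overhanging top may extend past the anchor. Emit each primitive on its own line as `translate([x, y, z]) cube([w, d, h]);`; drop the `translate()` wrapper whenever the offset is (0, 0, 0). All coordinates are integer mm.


translate([398, 345, 0]) cube([92, 92, 1727]);
translate([2267, 345, 0]) cube([92, 92, 1727]);
translate([490, 345, 236]) cube([1777, 92, 94]);
translate([490, 345, 1403]) cube([1777, 92, 94]);
translate([526, 437, 75]) cube([109, 19, 1568]);
translate([671, 437, 75]) cube([109, 19, 1568]);
translate([816, 437, 75]) cube([109, 19, 1568]);
translate([961, 437, 75]) cube([109, 19, 1568]);
translate([1106, 437, 75]) cube([109, 19, 1568]);
translate([1251, 437, 75]) cube([109, 19, 1568]);
translate([1396, 437, 75]) cube([109, 19, 1568]);
translate([1541, 437, 75]) cube([109, 19, 1568]);
translate([1686, 437, 75]) cube([109, 19, 1568]);
translate([1831, 437, 75]) cube([109, 19, 1568]);
translate([1976, 437, 75]) cube([109, 19, 1568]);
translate([2121, 437, 75]) cube([109, 19, 1568]);


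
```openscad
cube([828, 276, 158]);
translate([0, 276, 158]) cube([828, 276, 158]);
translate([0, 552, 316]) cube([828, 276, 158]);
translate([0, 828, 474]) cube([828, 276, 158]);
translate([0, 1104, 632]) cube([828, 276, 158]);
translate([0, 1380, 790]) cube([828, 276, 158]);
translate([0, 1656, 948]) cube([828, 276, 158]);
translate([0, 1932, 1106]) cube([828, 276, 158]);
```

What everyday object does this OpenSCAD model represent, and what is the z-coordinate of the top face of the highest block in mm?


A staircase. The total rise is 1264 mm.

8 identical blocks, each offset up and back from the previous — a staircase. Each step is 158 mm tall and there are 8 of them, so the total rise is 8 × 158 = 1264 mm.


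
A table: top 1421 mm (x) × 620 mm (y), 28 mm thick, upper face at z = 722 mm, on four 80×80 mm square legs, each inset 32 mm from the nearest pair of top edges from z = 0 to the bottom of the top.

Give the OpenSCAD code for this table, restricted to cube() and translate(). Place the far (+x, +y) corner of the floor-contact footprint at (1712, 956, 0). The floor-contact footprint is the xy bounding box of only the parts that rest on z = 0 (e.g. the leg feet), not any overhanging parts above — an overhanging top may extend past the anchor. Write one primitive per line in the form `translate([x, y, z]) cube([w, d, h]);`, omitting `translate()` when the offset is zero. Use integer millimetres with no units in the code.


translate([323, 368, 694]) cube([1421, 620, 28]);
translate([355, 400, 0]) cube([80, 80, 694]);
translate([1632, 400, 0]) cube([80, 80, 694]);
translate([355, 876, 0]) cube([80, 80, 694]);
translate([1632, 876, 0]) cube([80, 80, 694]);


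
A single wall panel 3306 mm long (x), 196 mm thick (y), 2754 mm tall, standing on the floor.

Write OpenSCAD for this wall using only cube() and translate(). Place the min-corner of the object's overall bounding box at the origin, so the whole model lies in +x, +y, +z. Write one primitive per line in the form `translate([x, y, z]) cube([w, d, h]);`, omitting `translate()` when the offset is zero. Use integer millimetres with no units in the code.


cube([3306, 196, 2754]);


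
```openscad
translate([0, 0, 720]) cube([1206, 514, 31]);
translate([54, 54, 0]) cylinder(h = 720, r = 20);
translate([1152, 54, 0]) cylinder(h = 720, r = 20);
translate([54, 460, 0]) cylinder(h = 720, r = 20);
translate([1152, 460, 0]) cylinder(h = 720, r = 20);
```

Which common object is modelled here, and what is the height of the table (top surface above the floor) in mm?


A table. The table height is 751 mm.

A 1206×514×31 slab sits at z = 720 on four Ø40 mm round legs — a table. The top surface is at 720 + 31 = 751 mm.


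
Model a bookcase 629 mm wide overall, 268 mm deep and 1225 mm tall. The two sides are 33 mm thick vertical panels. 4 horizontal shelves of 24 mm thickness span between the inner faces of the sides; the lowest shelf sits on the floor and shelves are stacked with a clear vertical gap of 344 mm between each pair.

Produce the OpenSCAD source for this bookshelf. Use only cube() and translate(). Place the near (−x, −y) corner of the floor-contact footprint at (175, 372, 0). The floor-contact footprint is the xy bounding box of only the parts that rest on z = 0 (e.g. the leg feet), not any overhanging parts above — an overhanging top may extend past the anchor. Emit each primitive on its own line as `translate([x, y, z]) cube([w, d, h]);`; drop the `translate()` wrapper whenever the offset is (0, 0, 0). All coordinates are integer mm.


translate([175, 372, 0]) cube([33, 268, 1225]);
translate([771, 372, 0]) cube([33, 268, 1225]);
translate([208, 372, 0]) cube([563, 268, 24]);
translate([208, 372, 368]) cube([563, 268, 24]);
translate([208, 372, 736]) cube([563, 268, 24]);
translate([208, 372, 1104]) cube([563, 268, 24]);
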